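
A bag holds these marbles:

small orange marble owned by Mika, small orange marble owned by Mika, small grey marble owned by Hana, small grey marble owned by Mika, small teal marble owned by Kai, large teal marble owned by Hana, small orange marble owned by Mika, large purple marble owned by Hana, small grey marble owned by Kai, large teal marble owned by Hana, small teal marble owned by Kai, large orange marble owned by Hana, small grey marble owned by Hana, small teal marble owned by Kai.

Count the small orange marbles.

3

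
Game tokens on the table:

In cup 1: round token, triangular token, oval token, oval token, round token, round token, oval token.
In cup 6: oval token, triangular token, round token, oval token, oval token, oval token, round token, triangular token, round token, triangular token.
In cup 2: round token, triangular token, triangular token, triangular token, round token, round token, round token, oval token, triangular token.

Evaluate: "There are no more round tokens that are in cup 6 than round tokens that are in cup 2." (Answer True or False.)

True

|round tokens in cup 6| = 3.
|round tokens in cup 2| = 4.
The claim requires 3 ≤ 4, which holds.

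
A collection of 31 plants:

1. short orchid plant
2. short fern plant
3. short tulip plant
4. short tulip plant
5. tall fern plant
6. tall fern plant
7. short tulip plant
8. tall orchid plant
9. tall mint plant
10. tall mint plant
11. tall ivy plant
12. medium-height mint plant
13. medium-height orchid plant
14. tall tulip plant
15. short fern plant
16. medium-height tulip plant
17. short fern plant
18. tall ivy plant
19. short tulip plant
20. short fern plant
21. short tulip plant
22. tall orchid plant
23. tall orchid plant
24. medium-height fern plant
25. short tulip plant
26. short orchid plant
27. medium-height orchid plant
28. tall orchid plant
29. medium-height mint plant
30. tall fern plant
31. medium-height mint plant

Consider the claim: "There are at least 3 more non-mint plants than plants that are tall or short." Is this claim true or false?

There are 26 non-mint plants.
There are 24 plants that are tall or short.
The claim requires 26 − 24 = 2 ≥ 3, which does not hold.

False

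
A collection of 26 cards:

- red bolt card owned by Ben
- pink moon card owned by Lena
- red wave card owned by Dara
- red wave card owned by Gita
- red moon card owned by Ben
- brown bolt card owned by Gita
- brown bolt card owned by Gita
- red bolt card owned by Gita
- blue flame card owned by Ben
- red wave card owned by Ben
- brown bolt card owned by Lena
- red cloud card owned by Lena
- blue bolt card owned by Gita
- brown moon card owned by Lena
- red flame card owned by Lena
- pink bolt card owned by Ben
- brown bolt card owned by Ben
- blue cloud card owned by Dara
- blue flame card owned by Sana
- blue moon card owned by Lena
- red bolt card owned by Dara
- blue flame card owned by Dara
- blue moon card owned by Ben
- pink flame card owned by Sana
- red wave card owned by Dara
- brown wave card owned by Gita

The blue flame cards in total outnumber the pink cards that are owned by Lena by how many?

blue flame cards: 3.
pink cards owned by Lena: 1.
3 − 1 = 2.

2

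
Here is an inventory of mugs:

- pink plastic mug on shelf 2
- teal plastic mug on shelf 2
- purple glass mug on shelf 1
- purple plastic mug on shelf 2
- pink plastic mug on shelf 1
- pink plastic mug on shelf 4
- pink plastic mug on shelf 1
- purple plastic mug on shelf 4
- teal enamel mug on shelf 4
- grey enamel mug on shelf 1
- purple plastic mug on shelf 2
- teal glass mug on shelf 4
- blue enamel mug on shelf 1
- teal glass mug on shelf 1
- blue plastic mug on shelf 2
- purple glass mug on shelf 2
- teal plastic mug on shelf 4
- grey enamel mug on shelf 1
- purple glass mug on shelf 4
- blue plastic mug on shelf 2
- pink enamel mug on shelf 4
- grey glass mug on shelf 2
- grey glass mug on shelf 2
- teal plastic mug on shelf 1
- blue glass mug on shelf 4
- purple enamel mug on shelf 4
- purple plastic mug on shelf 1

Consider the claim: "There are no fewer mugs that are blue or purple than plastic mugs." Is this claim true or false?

False

There are 12 mugs that are blue or purple.
There are 13 plastic mugs.
The claim requires 12 ≥ 13, which does not hold.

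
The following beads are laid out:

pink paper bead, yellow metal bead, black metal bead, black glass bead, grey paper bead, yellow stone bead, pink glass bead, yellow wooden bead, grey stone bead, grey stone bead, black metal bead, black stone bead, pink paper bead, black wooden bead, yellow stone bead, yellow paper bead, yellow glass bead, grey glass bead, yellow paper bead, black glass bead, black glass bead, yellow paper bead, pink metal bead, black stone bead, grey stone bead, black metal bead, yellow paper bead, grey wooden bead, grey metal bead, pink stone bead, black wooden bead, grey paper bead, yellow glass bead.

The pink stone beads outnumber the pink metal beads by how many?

0

pink stone beads: 1.
pink metal beads: 1.
1 − 1 = 0.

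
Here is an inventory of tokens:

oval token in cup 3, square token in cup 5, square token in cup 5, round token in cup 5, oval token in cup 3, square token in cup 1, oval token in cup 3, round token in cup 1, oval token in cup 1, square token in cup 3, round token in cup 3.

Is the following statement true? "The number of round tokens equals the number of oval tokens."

False

round tokens: 3.
oval tokens: 4.
The claim requires 3 = 4, which does not hold.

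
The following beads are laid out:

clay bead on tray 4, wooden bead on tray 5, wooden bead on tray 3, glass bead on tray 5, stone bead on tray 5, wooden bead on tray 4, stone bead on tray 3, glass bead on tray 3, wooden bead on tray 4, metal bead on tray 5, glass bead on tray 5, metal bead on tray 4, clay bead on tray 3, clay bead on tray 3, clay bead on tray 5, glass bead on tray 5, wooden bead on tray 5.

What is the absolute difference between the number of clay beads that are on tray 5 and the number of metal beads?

clay beads on tray 5: 1. metal beads: 2.
|1 − 2| = 2 − 1 = 1.

1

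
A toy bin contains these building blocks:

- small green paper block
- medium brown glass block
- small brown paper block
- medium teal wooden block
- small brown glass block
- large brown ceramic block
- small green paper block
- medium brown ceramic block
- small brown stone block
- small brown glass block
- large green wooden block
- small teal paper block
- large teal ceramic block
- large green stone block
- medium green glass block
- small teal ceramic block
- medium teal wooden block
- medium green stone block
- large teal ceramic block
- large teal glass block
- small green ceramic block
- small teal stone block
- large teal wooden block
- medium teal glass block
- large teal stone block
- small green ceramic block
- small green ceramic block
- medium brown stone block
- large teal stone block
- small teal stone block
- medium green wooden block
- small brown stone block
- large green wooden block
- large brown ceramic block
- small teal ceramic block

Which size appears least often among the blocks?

Counts by size: small 15, large 11, medium 9.
The minimum is 9, held uniquely by medium.

medium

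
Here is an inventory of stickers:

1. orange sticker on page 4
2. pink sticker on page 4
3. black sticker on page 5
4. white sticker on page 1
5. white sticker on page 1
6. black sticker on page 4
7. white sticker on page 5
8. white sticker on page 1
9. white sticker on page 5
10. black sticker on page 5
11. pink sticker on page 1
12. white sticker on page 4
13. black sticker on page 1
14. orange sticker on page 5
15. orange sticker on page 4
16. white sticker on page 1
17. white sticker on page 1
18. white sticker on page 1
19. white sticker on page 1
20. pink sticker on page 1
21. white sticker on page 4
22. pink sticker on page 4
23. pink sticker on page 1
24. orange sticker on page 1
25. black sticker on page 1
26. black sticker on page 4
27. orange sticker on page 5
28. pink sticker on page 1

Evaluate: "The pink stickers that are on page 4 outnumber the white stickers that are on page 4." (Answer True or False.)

False

|pink stickers on page 4| = 2.
|white stickers on page 4| = 2.
The claim requires 2 > 2, which does not hold.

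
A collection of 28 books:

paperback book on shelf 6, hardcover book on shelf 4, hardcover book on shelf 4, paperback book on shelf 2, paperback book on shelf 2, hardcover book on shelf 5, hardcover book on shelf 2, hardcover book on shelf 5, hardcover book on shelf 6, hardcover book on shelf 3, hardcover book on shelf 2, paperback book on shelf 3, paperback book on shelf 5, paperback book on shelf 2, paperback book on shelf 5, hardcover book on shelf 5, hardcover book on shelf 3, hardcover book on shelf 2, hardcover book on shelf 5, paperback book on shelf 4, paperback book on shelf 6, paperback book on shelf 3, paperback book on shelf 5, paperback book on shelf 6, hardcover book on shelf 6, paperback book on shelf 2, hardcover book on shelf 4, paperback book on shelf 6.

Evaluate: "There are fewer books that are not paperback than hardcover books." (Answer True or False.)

books that are not paperback: 14.
hardcover books: 14.
The claim requires 14 < 14, which does not hold.

False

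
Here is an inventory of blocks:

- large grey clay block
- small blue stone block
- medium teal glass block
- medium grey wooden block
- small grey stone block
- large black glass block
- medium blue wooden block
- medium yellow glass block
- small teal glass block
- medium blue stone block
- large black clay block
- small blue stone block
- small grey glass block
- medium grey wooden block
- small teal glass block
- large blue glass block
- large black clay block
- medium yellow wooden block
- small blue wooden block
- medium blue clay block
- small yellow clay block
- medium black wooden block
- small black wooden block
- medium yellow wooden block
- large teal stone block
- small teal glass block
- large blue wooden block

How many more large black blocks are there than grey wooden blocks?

1

large black blocks: 3.
grey wooden blocks: 2.
3 − 2 = 1.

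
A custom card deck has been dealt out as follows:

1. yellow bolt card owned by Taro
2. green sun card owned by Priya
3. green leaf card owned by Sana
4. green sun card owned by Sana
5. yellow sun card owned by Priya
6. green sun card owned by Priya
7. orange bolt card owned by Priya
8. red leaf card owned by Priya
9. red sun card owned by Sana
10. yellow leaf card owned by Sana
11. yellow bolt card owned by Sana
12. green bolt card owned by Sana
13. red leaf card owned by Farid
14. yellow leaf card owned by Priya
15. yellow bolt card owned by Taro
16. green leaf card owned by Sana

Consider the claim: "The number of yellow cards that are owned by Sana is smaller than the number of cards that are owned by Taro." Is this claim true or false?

False

yellow cards owned by Sana: 2.
cards owned by Taro: 2.
The claim requires 2 < 2, which does not hold.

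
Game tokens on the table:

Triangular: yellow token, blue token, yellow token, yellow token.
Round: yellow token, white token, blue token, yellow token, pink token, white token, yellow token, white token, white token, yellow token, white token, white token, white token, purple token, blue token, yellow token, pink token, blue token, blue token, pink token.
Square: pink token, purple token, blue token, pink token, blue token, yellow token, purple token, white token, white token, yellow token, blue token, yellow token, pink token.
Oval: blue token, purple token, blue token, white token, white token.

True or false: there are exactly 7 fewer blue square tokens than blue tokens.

True

blue square tokens: 3.
blue tokens: 10.
The claim requires 10 − 3 (= 7) to equal 7, which holds.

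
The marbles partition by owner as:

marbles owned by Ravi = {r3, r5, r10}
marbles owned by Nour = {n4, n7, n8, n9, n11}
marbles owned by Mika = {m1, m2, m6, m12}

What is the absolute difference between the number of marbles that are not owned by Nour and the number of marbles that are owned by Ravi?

marbles that are not owned by Nour: 7. marbles owned by Ravi: 3.
|7 − 3| = 7 − 3 = 4.

4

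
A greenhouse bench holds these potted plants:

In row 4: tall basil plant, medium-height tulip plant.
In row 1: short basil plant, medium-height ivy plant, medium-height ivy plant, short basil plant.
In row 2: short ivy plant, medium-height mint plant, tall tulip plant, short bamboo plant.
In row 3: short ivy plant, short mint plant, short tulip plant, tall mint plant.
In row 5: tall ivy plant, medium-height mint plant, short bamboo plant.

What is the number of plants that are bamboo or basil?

5

bamboo: 2; basil: 3; together 2 + 3 = 5.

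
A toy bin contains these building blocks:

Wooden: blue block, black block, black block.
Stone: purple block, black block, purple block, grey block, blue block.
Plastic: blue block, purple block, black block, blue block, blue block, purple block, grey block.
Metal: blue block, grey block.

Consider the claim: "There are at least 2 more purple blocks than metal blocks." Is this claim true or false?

True

|purple blocks| = 4.
|metal blocks| = 2.
The claim requires 4 − 2 = 2 ≥ 2, which holds.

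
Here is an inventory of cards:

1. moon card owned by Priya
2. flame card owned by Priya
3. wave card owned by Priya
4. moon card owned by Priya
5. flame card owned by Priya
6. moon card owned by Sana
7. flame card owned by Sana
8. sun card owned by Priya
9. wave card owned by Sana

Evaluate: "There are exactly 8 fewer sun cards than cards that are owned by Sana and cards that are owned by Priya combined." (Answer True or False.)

There is 1 sun card.
cards owned by Sana: 3; cards owned by Priya: 6; combined: 3 + 6 = 9.
The claim requires 9 − 1 (= 8) to equal 8, which holds.

True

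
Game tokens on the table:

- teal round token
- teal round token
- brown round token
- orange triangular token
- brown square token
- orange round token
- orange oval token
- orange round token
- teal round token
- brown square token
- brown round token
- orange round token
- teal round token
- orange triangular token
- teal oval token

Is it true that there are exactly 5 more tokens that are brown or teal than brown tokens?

True

tokens that are brown or teal: 9.
brown tokens: 4.
The claim requires 9 − 4 (= 5) to equal 5, which holds.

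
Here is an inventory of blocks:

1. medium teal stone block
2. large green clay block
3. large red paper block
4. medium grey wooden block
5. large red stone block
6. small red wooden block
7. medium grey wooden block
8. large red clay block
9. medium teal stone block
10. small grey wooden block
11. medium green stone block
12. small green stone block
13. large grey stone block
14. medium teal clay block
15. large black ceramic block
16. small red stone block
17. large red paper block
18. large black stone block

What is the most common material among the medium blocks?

stone

Counts by material (restricted to medium blocks): stone 3, wooden 2, clay 1.
The maximum is 3, held uniquely by stone.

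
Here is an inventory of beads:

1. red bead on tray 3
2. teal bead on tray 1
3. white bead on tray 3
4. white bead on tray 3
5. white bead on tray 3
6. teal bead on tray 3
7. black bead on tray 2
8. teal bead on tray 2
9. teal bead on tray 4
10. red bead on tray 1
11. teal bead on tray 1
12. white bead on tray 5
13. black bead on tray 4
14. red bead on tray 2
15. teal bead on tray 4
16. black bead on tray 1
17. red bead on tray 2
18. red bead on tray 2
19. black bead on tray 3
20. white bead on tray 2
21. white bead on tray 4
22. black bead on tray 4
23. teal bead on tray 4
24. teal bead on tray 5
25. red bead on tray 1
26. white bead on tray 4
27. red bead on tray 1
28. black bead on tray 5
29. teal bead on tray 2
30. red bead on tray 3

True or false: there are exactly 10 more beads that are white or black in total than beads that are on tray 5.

There are 13 beads that are white or black.
There are 3 beads on tray 5.
The claim requires 13 − 3 (= 10) to equal 10, which holds.

True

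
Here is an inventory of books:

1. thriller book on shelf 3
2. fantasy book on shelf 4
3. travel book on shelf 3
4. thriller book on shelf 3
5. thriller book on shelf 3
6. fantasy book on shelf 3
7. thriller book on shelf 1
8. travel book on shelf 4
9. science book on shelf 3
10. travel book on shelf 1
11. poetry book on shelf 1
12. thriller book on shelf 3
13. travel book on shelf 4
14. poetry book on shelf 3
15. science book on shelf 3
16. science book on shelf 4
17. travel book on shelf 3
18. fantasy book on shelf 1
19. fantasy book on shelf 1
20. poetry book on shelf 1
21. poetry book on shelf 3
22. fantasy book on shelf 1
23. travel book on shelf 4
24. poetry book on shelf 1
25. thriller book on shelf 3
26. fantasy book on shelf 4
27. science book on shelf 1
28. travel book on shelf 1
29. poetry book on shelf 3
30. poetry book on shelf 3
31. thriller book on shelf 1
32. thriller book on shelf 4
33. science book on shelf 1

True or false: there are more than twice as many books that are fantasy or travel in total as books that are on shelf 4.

False

books that are fantasy or travel: 13.
books on shelf 4: 7.
The claim requires 13 > 2 × 7 = 14, which does not hold.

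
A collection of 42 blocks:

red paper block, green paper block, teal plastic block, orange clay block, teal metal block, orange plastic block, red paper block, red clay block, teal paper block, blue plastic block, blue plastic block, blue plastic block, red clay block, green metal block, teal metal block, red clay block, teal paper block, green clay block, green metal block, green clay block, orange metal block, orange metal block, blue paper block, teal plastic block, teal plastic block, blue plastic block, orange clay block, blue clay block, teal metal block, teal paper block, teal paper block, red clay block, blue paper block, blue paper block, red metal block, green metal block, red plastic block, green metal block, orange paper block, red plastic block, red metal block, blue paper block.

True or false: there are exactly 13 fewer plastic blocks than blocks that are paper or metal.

|plastic blocks| = 10.
|blocks that are paper or metal| = 23.
The claim requires 23 − 10 (= 13) to equal 13, which holds.

True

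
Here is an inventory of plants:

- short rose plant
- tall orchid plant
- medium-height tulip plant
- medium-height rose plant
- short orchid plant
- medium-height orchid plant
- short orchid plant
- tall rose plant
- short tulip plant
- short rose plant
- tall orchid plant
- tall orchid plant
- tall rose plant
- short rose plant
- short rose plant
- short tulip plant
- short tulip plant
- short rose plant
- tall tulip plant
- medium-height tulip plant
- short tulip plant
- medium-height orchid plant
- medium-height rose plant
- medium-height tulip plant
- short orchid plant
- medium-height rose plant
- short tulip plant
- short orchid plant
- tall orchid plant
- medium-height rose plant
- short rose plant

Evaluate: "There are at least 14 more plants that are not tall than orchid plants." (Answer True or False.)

True

plants that are not tall: 24.
orchid plants: 10.
The claim requires 24 − 10 = 14 ≥ 14, which holds.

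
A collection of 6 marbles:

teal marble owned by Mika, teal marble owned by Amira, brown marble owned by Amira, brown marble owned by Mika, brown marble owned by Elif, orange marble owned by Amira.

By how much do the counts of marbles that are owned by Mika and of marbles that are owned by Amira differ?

1

marbles owned by Mika: 2. marbles owned by Amira: 3.
|2 − 3| = 3 − 2 = 1.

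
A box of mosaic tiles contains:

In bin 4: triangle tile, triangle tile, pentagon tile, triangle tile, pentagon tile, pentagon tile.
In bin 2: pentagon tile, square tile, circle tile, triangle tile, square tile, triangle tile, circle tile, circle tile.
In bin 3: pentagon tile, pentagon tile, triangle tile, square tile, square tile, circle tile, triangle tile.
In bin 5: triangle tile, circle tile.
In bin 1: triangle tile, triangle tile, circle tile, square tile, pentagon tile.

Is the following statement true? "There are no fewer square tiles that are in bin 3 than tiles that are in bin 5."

|square tiles in bin 3| = 2.
|tiles in bin 5| = 2.
The claim requires 2 ≥ 2, which holds.

True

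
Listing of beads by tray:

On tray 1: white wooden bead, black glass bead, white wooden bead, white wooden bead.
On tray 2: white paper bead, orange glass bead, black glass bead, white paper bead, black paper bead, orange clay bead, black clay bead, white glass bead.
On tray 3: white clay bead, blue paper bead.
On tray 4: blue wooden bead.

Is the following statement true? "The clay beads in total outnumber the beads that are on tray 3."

True

There are 3 clay beads.
There are 2 beads on tray 3.
The claim requires 3 > 2, which holds.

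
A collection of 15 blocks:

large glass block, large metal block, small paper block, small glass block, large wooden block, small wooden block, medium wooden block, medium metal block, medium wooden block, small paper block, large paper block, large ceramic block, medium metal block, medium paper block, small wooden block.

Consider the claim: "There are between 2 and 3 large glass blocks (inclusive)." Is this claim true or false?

False

|large glass blocks| = 1.
The claim requires 2 ≤ 1 ≤ 3, which does not hold.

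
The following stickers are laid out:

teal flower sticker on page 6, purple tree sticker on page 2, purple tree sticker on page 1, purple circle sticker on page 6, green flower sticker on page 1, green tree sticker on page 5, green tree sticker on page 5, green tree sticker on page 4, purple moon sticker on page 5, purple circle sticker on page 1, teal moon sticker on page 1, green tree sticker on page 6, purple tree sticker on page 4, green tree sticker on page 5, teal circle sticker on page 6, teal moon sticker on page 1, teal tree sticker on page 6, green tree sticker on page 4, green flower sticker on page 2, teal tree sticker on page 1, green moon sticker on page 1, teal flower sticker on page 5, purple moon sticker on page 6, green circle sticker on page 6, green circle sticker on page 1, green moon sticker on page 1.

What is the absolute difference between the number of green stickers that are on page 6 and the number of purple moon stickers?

0

green stickers on page 6: 2. purple moon stickers: 2.
|2 − 2| = 2 − 2 = 0.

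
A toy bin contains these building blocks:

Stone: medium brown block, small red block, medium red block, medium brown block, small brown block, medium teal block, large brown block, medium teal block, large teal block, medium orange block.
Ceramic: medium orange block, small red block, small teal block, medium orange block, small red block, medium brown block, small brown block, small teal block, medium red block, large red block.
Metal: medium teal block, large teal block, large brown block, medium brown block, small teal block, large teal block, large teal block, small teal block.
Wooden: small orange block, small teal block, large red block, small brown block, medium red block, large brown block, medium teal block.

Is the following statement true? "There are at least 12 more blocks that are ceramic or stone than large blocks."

False

blocks that are ceramic or stone: 20.
large blocks: 9.
The claim requires 20 − 9 = 11 ≥ 12, which does not hold.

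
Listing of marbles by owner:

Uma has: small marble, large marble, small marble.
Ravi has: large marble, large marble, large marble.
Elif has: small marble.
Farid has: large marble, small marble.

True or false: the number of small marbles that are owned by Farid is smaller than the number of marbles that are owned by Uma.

small marbles owned by Farid: 1.
marbles owned by Uma: 3.
The claim requires 1 < 3, which holds.

True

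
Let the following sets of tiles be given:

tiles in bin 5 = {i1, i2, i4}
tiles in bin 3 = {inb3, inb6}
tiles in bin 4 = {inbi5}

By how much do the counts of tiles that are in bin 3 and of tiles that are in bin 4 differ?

tiles in bin 3: 2. tiles in bin 4: 1.
|2 − 1| = 2 − 1 = 1.

1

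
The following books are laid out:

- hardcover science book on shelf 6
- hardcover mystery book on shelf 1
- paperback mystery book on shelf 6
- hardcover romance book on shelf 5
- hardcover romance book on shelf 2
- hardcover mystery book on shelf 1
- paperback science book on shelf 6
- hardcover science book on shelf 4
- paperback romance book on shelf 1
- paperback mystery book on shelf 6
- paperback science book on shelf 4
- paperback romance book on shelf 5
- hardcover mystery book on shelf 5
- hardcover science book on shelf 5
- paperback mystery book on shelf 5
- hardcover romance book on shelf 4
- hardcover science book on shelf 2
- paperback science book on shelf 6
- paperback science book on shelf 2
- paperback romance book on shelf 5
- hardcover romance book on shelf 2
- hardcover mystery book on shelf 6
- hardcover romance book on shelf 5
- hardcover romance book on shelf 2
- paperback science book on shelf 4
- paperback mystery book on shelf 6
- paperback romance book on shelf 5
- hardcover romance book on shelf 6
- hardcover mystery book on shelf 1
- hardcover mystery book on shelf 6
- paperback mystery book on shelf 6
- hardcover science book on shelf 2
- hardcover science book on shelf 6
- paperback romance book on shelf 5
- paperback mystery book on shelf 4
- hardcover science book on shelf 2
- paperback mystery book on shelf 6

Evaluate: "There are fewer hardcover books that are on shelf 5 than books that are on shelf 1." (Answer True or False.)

False

|hardcover books on shelf 5| = 4.
|books on shelf 1| = 4.
The claim requires 4 < 4, which does not hold.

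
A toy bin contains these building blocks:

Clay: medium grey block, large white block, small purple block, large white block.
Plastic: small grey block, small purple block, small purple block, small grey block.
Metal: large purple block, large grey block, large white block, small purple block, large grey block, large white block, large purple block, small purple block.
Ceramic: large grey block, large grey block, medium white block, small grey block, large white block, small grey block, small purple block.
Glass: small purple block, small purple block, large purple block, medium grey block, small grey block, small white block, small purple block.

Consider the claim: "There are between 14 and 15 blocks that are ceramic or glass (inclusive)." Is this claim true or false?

There are 14 blocks that are ceramic or glass.
The claim requires 14 ≤ 14 ≤ 15, which holds.

True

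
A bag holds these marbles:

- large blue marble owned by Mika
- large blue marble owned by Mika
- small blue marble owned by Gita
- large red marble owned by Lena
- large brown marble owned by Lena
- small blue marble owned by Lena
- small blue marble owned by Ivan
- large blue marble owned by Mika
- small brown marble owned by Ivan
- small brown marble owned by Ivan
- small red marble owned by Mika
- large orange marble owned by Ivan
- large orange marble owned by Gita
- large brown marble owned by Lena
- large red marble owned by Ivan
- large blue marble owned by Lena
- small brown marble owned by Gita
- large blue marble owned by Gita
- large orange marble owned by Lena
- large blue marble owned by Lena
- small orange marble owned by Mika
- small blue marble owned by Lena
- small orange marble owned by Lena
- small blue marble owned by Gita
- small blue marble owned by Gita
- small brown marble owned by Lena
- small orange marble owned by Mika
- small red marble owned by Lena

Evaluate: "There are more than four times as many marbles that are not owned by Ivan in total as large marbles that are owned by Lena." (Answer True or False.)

False

|marbles that are not owned by Ivan| = 23.
|large marbles owned by Lena| = 6.
The claim requires 23 > 4 × 6 = 24, which does not hold.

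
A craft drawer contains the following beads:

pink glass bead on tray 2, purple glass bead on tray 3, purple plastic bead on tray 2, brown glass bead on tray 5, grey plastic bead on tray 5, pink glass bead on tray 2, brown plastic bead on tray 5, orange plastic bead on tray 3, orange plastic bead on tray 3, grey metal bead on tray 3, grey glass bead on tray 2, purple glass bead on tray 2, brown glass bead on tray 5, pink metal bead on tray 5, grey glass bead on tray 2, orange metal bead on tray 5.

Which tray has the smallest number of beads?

Counts by tray: tray 5→6, tray 2→6, tray 3→4.
The minimum is 4, held uniquely by tray 3.

tray 3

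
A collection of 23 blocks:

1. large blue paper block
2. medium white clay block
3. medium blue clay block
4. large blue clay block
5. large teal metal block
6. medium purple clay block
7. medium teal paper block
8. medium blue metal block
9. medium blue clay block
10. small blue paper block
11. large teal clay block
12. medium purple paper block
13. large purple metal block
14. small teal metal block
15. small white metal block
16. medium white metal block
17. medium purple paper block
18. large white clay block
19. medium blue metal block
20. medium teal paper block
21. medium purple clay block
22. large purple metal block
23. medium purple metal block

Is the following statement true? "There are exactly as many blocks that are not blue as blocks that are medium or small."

True

blocks that are not blue: 16.
blocks that are medium or small: 16.
The claim requires 16 = 16, which holds.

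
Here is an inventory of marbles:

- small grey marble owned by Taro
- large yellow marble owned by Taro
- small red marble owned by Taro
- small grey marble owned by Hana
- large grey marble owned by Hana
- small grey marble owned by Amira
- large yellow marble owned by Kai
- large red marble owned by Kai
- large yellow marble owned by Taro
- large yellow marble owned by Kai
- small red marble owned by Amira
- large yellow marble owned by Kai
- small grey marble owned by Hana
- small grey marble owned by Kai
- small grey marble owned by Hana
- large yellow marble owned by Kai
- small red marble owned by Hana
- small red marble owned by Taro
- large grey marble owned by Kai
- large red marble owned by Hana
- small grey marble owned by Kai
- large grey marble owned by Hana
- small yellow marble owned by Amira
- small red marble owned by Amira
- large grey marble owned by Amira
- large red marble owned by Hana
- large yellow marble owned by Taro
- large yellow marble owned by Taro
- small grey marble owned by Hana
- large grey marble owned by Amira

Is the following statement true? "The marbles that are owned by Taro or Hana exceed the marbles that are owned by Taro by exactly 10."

marbles owned by Taro or Hana: 16.
marbles owned by Taro: 7.
The claim requires 16 − 7 (= 9) to equal 10, which does not hold.

False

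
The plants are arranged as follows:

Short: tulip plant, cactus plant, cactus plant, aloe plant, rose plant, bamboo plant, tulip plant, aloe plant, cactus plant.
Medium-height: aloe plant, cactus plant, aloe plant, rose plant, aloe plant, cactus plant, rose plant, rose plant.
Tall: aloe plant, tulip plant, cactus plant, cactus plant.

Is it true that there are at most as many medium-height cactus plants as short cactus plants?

True

|medium-height cactus plants| = 2.
|short cactus plants| = 3.
The claim requires 2 ≤ 3, which holds.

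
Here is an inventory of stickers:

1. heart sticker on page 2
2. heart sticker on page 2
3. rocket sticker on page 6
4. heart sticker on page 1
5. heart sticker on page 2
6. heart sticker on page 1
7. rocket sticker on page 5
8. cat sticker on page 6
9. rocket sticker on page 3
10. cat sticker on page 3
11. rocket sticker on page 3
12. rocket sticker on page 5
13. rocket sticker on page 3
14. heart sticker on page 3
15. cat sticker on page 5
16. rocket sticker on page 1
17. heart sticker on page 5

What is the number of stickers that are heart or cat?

cat: 3; heart: 7; together 3 + 7 = 10.

10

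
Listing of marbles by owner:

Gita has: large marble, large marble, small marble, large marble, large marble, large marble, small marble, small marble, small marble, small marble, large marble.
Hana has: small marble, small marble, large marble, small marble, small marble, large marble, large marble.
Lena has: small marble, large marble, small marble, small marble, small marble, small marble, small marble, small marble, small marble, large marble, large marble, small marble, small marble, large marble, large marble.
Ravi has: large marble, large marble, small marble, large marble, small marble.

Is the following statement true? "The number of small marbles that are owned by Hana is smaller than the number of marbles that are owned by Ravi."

|small marbles owned by Hana| = 4.
|marbles owned by Ravi| = 5.
The claim requires 4 < 5, which holds.

True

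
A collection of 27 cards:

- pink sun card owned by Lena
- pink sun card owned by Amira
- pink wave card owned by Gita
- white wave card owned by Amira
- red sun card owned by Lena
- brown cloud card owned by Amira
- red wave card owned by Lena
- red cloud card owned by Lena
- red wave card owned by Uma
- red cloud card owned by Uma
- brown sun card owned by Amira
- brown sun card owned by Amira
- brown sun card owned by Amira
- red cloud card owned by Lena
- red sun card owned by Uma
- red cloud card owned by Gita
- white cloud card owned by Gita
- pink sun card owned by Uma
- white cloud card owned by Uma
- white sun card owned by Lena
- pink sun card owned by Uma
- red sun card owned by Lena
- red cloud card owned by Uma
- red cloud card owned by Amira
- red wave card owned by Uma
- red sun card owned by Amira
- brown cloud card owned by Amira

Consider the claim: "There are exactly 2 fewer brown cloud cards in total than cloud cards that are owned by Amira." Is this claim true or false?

|brown cloud cards| = 2.
|cloud cards owned by Amira| = 3.
The claim requires 3 − 2 (= 1) to equal 2, which does not hold.

False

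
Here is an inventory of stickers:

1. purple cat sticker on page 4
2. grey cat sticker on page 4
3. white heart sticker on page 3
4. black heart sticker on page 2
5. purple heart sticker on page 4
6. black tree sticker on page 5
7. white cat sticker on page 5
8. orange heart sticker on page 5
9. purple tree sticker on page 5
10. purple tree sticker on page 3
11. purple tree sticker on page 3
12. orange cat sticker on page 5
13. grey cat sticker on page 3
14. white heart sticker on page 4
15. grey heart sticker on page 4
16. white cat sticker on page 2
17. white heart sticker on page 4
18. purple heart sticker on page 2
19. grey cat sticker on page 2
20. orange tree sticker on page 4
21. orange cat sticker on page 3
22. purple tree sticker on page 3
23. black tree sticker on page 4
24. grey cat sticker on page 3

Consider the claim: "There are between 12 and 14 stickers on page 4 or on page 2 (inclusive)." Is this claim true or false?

True

There are 12 stickers on page 4 or on page 2.
The claim requires 12 ≤ 12 ≤ 14, which holds.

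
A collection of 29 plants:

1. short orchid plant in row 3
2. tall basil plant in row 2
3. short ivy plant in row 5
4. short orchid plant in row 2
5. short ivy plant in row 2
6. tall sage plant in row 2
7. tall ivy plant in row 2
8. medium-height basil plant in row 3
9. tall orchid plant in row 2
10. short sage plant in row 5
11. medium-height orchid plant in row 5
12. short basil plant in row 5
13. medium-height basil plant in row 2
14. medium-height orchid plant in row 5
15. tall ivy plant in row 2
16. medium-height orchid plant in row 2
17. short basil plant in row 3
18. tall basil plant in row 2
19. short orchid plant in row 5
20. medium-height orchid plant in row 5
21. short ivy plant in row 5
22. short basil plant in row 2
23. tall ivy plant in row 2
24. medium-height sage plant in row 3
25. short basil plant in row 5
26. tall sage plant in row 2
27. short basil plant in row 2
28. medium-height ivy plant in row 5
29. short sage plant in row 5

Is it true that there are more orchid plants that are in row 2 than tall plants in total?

False

orchid plants in row 2: 3.
tall plants: 8.
The claim requires 3 > 8, which does not hold.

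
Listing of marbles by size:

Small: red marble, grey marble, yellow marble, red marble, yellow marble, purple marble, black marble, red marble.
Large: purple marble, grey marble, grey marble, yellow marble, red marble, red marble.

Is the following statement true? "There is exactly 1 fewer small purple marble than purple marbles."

|small purple marbles| = 1.
|purple marbles| = 2.
The claim requires 2 − 1 (= 1) to equal 1, which holds.

True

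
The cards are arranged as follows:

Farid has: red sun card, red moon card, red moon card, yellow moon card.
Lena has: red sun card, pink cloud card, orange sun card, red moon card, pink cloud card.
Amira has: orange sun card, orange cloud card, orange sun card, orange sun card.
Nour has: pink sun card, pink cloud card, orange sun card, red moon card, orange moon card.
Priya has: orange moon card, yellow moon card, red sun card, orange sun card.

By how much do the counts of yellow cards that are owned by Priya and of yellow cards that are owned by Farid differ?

0

yellow cards owned by Priya: 1. yellow cards owned by Farid: 1.
|1 − 1| = 1 − 1 = 0.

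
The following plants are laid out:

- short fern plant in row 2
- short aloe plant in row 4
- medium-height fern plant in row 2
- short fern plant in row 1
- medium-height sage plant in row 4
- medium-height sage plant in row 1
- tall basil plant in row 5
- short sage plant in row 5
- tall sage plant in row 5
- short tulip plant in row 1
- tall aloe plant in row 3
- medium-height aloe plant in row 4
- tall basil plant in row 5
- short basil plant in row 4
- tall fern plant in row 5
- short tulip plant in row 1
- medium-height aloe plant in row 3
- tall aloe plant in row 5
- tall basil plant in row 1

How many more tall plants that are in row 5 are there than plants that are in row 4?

1

tall plants in row 5: 5.
plants in row 4: 4.
5 − 4 = 1.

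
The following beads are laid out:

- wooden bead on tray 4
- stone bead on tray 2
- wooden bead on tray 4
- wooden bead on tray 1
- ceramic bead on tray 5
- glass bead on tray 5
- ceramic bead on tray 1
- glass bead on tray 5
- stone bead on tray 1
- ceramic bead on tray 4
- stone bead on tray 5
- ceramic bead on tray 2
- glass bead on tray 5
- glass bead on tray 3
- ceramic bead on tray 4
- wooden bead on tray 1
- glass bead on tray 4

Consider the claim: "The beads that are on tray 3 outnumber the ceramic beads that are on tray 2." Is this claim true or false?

False

|beads on tray 3| = 1.
|ceramic beads on tray 2| = 1.
The claim requires 1 > 1, which does not hold.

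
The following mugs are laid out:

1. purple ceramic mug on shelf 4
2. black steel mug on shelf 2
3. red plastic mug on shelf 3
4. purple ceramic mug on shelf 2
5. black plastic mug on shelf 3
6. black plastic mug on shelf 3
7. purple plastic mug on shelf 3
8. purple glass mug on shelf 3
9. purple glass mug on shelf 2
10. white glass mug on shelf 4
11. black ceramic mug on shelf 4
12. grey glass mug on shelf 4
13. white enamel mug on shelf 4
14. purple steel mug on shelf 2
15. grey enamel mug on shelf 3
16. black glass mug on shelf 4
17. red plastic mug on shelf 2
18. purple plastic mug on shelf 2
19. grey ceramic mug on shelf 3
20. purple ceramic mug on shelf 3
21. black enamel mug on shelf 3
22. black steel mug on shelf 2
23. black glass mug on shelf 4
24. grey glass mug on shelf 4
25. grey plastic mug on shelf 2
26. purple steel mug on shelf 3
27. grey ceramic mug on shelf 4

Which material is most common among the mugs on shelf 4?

glass

Counts by material (restricted to mugs on shelf 4): glass 5, ceramic 3, enamel 1.
The maximum is 5, held uniquely by glass.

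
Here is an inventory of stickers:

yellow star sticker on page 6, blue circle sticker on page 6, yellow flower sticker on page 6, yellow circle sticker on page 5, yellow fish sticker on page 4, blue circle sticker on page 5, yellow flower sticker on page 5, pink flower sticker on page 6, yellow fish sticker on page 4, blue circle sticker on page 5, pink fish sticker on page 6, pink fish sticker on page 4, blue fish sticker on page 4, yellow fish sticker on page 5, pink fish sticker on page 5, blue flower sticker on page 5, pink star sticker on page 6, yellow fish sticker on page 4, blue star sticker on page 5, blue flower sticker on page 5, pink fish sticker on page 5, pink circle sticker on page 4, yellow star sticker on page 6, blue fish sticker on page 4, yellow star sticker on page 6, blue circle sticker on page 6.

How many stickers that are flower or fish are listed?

fish: 10; flower: 5; together 10 + 5 = 15.

15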